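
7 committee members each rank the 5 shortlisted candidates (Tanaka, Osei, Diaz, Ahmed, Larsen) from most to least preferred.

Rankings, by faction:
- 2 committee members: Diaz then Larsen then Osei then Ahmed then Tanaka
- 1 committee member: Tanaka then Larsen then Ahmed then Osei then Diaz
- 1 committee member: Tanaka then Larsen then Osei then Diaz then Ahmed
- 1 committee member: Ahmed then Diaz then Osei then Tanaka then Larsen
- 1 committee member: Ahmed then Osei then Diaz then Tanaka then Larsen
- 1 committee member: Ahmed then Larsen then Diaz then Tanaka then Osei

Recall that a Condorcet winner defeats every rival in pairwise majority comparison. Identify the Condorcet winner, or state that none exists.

Head-to-head results (7 committee members):
Tanaka–Osei: Osei 4–3.
Tanaka vs Diaz: Diaz wins 5–2.
Tanaka vs Ahmed: Ahmed, 5–2.
Tanaka vs Larsen: Tanaka, 4–3.
Osei vs Diaz: Diaz, 4–3.
Osei–Ahmed: Ahmed 4–3.
Osei vs Larsen: Larsen wins 5–2.
Diaz–Ahmed: Ahmed 4–3.
Diaz vs Larsen: Diaz, 4–3.
Ahmed vs Larsen: Larsen, 4–3.
Every candidate loses at least once (Tanaka loses to Osei; Osei loses to Diaz; Diaz loses to Ahmed; Ahmed loses to Larsen; Larsen loses to Tanaka). The majority relation contains the cycle Tanaka → Larsen → Osei → Tanaka, so there is no Condorcet winner.

none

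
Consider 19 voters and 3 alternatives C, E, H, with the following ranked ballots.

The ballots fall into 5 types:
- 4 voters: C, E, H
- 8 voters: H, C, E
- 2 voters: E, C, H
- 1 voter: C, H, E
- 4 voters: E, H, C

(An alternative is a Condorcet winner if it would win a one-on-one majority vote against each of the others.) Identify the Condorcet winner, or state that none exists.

Check each pair by majority over 19 ballots:
C vs E: C wins 13–6.
C vs H: H wins 12–7.
E vs H: E wins 10–9.
Each alternative drops at least one matchup (C loses to H; E loses to C; H loses to E); the cycle C beats E beats H beats C rules out a Condorcet winner.

none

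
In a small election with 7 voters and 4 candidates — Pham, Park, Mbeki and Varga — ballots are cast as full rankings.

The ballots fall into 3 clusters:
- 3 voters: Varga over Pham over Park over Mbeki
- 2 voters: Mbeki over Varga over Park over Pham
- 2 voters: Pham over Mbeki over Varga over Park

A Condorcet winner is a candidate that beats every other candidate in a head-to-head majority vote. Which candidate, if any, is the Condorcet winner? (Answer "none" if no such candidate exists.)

Check each pair by majority over 7 ballots:
Pham vs Park: Pham, 5–2.
Pham vs Mbeki: Pham wins 5–2.
Pham–Varga: Varga 5–2.
Park vs Mbeki: Mbeki wins 4–3.
Park vs Varga: Varga, 7–0.
Mbeki vs Varga: Mbeki wins 4–3.
Every candidate loses at least once (Pham loses to Varga; Park loses to Pham; Mbeki loses to Pham; Varga loses to Mbeki). The majority relation contains the cycle Pham → Mbeki → Varga → Pham, so there is no Condorcet winner.

none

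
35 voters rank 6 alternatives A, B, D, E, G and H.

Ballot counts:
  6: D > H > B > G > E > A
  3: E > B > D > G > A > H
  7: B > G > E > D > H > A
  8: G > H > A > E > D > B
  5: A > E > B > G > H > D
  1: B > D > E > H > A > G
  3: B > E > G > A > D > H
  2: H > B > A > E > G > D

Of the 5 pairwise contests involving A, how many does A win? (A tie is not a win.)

A against each rival (35 voters):
A vs B: B wins 22–13.
A–D: A 18–17.
A–E: E 20–15.
A vs G: A preferred on 5+1+2 = 8 ballots; G wins 27–8.
A–H: H 24–11.
A beats D; loses to B, E, G, H — 1 pairwise win.

1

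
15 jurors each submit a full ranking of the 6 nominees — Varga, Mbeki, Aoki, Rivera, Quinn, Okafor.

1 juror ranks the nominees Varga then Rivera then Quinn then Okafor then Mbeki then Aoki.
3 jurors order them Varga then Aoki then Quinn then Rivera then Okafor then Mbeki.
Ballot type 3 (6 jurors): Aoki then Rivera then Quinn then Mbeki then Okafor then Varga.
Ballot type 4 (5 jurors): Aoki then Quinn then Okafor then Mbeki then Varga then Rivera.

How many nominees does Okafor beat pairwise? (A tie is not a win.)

2

Okafor against each rival (15 jurors):
Okafor vs Varga: Okafor wins 11–4.
Okafor–Mbeki: Okafor 9–6.
Okafor vs Aoki: Aoki wins 14–1.
Okafor vs Rivera: 5 to 10, Rivera.
Okafor vs Quinn: Quinn, 15–0.
Okafor beats Varga, Mbeki; loses to Aoki, Rivera, Quinn — 2 pairwise wins.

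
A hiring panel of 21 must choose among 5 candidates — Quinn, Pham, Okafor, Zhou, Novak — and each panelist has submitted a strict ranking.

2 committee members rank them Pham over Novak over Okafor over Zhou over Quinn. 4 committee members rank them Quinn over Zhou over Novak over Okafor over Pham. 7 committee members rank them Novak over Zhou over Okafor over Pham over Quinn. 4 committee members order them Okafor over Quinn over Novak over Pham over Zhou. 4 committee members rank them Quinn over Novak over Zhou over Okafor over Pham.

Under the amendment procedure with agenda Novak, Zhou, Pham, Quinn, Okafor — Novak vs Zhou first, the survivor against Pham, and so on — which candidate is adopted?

Okafor

Round 1: Novak vs Zhou — 17–4, Novak advances.
Round 2: Novak vs Pham — 19–2, Novak advances.
Round 3: Novak vs Quinn — 9–12, Quinn advances.
Round 4: Quinn vs Okafor — 8–13, Okafor advances.
Okafor survives the agenda.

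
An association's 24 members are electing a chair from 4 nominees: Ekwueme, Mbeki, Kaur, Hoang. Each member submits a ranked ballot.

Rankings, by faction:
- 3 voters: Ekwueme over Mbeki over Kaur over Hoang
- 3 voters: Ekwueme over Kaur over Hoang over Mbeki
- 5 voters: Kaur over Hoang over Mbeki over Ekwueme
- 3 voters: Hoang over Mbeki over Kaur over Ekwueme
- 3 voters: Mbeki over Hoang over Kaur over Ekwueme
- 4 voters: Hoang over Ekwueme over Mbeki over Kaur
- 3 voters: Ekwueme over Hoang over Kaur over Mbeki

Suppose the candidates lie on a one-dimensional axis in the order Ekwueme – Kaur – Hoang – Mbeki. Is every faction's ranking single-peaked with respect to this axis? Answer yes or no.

no

Axis positions: Ekwueme=1, Kaur=2, Hoang=3, Mbeki=4.
Faction 1: ranking walks positions 1-4-2-3; Mbeki is ranked above Kaur even though Kaur lies between Mbeki and the peak Ekwueme on the axis — preferences dip and rise again. Not single-peaked.
Faction 2 (peak Ekwueme at position 1): ranking walks positions 1-2-3-4, expanding outward from the peak — single-peaked.
Faction 3 (peak Kaur at position 2): ranking walks positions 2-3-4-1, expanding outward from the peak — single-peaked.
Faction 4 (peak Hoang at position 3): ranking walks positions 3-4-2-1, expanding outward from the peak — single-peaked.
Faction 5 (peak Mbeki at position 4): ranking walks positions 4-3-2-1, expanding outward from the peak — single-peaked.
Faction 6: ranking walks positions 3-1-4-2; Ekwueme is ranked above Kaur even though Kaur lies between Ekwueme and the peak Hoang on the axis — preferences dip and rise again. Not single-peaked.
Faction 7: ranking walks positions 1-3-2-4; Hoang is ranked above Kaur even though Kaur lies between Hoang and the peak Ekwueme on the axis — preferences dip and rise again. Not single-peaked.
Faction 1 violates single-peakedness, so the profile is not single-peaked on this axis.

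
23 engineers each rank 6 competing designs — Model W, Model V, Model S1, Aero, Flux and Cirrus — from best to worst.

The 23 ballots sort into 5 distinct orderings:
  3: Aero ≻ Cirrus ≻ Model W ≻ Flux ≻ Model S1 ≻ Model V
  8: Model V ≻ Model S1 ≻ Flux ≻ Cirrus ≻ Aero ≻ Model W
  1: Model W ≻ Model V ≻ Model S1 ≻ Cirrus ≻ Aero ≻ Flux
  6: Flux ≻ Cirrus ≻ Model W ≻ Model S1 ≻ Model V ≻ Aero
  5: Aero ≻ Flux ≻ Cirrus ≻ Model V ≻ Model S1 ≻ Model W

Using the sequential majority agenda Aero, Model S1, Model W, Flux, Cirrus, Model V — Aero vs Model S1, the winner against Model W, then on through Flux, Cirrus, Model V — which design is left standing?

Flux

Round 1: Aero vs Model S1 — 8–15, Model S1 advances.
Round 2: Model S1 vs Model W — 13–10, Model S1 advances.
Round 3: Model S1 vs Flux — 9–14, Flux advances.
Round 4: Flux vs Cirrus — 19–4, Flux advances.
Round 5: Flux vs Model V — 14–9, Flux advances.
Flux survives the agenda.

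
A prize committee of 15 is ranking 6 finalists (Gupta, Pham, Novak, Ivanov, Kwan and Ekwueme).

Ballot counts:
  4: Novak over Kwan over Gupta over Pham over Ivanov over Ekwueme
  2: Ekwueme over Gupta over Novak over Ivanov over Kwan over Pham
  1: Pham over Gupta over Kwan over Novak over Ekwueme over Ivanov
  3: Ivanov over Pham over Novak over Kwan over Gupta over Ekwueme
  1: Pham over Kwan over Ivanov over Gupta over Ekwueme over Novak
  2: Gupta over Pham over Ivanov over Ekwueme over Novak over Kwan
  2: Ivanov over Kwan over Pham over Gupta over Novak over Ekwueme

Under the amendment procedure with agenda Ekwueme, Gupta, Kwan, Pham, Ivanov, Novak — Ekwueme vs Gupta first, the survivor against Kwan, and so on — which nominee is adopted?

Round 1: Ekwueme vs Gupta — 2–13, Gupta advances.
Round 2: Gupta vs Kwan — 5–10, Kwan advances.
Round 3: Kwan vs Pham — 8–7, Kwan advances.
Round 4: Kwan vs Ivanov — 6–9, Ivanov advances.
Round 5: Ivanov vs Novak — 8–7, Ivanov advances.
Ivanov survives the agenda.

Ivanov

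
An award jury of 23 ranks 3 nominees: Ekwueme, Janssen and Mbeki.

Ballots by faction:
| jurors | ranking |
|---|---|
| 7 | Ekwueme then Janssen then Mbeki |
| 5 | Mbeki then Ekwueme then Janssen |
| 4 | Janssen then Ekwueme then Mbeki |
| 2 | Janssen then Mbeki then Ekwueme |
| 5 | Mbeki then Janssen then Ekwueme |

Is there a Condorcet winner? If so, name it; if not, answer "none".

Head-to-head results (23 jurors):
Ekwueme vs Janssen: 12 to 11, Ekwueme.
Ekwueme–Mbeki: Mbeki 12–11.
Janssen vs Mbeki: 13 to 10, Janssen.
Every nominee loses at least once (Ekwueme loses to Mbeki; Janssen loses to Ekwueme; Mbeki loses to Janssen). The majority relation contains the cycle Ekwueme → Janssen → Mbeki → Ekwueme, so there is no Condorcet winner.

none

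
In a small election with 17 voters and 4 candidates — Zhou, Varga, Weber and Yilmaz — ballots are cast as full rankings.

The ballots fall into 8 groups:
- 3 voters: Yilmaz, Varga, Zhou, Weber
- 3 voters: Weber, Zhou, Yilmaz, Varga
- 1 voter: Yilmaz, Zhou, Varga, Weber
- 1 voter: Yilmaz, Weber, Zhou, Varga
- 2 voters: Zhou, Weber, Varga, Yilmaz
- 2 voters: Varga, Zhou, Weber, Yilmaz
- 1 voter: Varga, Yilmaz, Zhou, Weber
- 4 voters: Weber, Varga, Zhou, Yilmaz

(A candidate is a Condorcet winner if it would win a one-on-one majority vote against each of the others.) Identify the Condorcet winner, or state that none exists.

none

Head-to-head results (17 voters):
Zhou vs Varga: Varga wins 10–7.
Zhou vs Weber: Zhou wins 9–8.
Zhou–Yilmaz: Zhou 11–6.
Varga vs Weber: Weber, 10–7.
Varga vs Yilmaz: Varga wins 9–8.
Weber–Yilmaz: Weber 11–6.
Each candidate drops at least one matchup (Zhou loses to Varga; Varga loses to Weber; Weber loses to Zhou; Yilmaz loses to Zhou); the cycle Zhou → Weber → Varga → Zhou rules out a Condorcet winner.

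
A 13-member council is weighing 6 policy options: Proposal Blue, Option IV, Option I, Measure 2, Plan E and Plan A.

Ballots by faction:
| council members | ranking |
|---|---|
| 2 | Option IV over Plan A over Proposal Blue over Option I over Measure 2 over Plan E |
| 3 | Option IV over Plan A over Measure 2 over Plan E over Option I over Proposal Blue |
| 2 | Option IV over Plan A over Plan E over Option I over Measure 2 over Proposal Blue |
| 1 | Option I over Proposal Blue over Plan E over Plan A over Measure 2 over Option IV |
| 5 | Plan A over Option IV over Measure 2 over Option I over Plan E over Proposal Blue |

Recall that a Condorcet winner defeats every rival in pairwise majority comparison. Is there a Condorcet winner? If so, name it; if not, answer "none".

Option IV

Check each pair by majority over 13 ballots:
Proposal Blue vs Option IV: Option IV wins 12–1.
Proposal Blue vs Option I: Option I, 11–2.
Proposal Blue vs Measure 2: Measure 2 wins 10–3.
Proposal Blue vs Plan E: Plan E, 10–3.
Proposal Blue vs Plan A: Plan A, 12–1.
Option IV–Option I: Option IV 12–1.
Option IV vs Measure 2: Option IV, 12–1.
Option IV vs Plan E: Option IV, 12–1.
Option IV–Plan A: Option IV 7–6.
Option I–Measure 2: Measure 2 8–5.
Option I vs Plan E: Option I wins 8–5.
Option I vs Plan A: Plan A, 12–1.
Measure 2 vs Plan E: Measure 2, 10–3.
Measure 2–Plan A: Plan A 13–0.
Plan E–Plan A: Plan A 12–1.
Only Option IV has no losses; Option IV is the Condorcet winner.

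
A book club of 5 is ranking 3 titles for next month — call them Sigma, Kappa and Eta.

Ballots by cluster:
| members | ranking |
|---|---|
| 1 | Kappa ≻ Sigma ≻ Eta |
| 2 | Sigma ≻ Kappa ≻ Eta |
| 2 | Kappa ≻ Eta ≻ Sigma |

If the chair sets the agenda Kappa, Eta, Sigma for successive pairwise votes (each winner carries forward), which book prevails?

Kappa

Round 1: Kappa vs Eta — 5–0, Kappa advances.
Round 2: Kappa vs Sigma — 3–2, Kappa advances.
The agenda winner is Kappa.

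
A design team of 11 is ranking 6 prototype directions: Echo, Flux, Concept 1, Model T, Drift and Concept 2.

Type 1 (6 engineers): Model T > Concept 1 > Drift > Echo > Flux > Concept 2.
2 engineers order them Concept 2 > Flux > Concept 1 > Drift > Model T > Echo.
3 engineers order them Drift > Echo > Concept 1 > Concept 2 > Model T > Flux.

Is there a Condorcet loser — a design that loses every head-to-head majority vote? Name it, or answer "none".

Concept 2

Head-to-head results (11 engineers):
Echo vs Flux: Echo, 9–2.
Echo vs Concept 1: Echo preferred on 3 ballots; Concept 1 wins 8–3.
Echo vs Model T: 3 to 8, Model T.
Echo vs Drift: 0 for Echo, 11 for Drift — Drift by 11–0.
Echo vs Concept 2: Echo preferred on 6+3 = 9 ballots; Echo wins 9–2.
Flux vs Concept 1: Concept 1, 9–2.
Flux vs Model T: Flux is ranked higher on 2 ballots, Model T on 9. Model T wins 9–2.
Flux vs Drift: 2 for Flux, 9 for Drift — Drift by 9–2.
Flux vs Concept 2: 6 for Flux, 5 for Concept 2 — Flux by 6–5.
Concept 1 vs Model T: Concept 1 is ranked higher on 2+3 = 5 ballots, Model T on 6. Model T wins 6–5.
Concept 1–Drift: Concept 1 8–3.
Concept 1 vs Concept 2: Concept 1, 9–2.
Model T vs Drift: Model T is ranked higher on 6 ballots, Drift on 5. Model T wins 6–5.
Model T–Concept 2: Model T 6–5.
Drift vs Concept 2: 6+3 = 9 for Drift, 2 for Concept 2 — Drift by 9–2.
Concept 2 is beaten in every head-to-head and is the Condorcet loser.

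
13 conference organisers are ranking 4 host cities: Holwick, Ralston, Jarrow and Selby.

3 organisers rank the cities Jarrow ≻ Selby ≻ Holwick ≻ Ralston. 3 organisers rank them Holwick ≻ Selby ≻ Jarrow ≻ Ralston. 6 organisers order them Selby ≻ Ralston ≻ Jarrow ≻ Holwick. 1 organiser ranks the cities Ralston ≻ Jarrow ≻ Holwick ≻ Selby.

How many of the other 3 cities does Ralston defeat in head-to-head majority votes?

Ralston against each rival (13 organisers):
Ralston–Holwick: Ralston 7–6.
Ralston vs Jarrow: Ralston preferred on 6+1 = 7 ballots; Ralston wins 7–6.
Ralston–Selby: Selby 12–1.
Ralston beats Holwick, Jarrow; loses to Selby — 2 pairwise wins.

2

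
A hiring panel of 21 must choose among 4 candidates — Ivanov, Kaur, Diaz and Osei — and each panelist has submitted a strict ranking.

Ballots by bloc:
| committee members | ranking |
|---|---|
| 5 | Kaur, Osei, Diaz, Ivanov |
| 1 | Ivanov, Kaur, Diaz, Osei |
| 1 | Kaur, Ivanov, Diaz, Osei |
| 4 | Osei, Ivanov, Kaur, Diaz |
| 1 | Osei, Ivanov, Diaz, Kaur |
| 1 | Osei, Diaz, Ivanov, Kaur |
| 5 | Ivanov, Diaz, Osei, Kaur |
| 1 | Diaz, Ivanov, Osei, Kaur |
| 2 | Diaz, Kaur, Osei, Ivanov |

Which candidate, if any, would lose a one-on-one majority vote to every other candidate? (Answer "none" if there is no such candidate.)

Head-to-head results (21 committee members):
Ivanov vs Kaur: Ivanov is ranked higher on 1+4+1+1+5+1 = 13 ballots, Kaur on 8. Ivanov wins 13–8.
Ivanov vs Diaz: Ivanov wins 12–9.
Ivanov vs Osei: Osei wins 13–8.
Kaur vs Diaz: 11 to 10, Kaur.
Kaur vs Osei: Osei, 12–9.
Diaz vs Osei: Diaz preferred on 1+1+5+1+2 = 10 ballots; Osei wins 11–10.
Diaz loses to every other candidate — it is the Condorcet loser.

Diaz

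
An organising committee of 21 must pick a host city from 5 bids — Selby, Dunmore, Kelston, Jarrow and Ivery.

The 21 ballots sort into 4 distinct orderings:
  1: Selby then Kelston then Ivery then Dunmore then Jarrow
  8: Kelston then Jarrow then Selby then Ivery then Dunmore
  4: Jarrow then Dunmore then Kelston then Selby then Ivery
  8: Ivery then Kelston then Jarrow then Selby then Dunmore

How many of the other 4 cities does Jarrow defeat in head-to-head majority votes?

Jarrow against each rival (21 organisers):
Jarrow–Selby: Jarrow 20–1.
Jarrow–Dunmore: Jarrow 20–1.
Jarrow vs Kelston: 4 for Jarrow, 17 for Kelston — Kelston by 17–4.
Jarrow vs Ivery: Jarrow preferred on 8+4 = 12 ballots; Jarrow wins 12–9.
Jarrow beats Selby, Dunmore, Ivery; loses to Kelston — 3 pairwise wins.

3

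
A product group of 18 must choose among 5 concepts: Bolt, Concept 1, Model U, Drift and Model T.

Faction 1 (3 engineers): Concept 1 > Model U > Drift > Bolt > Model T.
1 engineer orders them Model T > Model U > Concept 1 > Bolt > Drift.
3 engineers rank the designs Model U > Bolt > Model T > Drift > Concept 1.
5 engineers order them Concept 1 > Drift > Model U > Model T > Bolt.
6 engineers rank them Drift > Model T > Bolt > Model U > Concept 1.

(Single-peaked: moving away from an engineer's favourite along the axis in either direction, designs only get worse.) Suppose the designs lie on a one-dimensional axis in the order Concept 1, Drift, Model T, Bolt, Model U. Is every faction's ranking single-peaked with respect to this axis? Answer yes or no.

no

Axis positions: Concept 1=1, Drift=2, Model T=3, Bolt=4, Model U=5.
Faction 1: ranking walks positions 1-5-2-4-3; Model U is ranked above Drift even though Drift lies between Model U and the peak Concept 1 on the axis — preferences dip and rise again. Not single-peaked.
Faction 2: ranking walks positions 3-5-1-4-2; Model U is ranked above Bolt even though Bolt lies between Model U and the peak Model T on the axis — preferences dip and rise again. Not single-peaked.
Faction 3 (peak Model U at position 5): ranking walks positions 5-4-3-2-1, expanding outward from the peak — single-peaked.
Faction 4: ranking walks positions 1-2-5-3-4; Model U is ranked above Model T even though Model T lies between Model U and the peak Concept 1 on the axis — preferences dip and rise again. Not single-peaked.
Faction 5 (peak Drift at position 2): ranking walks positions 2-3-4-5-1, expanding outward from the peak — single-peaked.
Faction 1 violates single-peakedness, so the profile is not single-peaked on this axis.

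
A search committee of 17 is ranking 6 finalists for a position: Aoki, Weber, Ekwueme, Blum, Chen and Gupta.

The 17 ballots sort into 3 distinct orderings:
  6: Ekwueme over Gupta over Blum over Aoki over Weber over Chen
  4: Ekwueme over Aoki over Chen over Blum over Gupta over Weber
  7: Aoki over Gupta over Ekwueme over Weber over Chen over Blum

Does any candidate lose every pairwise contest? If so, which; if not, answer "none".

none

Pairwise majorities:
Aoki vs Weber: 17 to 0, Aoki.
Aoki vs Ekwueme: Aoki preferred on 7 ballots; Ekwueme wins 10–7.
Aoki vs Blum: Aoki, 11–6.
Aoki–Chen: Aoki 17–0.
Aoki vs Gupta: Aoki, 11–6.
Weber vs Ekwueme: 0 to 17, Ekwueme.
Weber vs Blum: Weber is ranked higher on 7 ballots, Blum on 10. Blum wins 10–7.
Weber vs Chen: Weber preferred on 6+7 = 13 ballots; Weber wins 13–4.
Weber vs Gupta: Gupta wins 17–0.
Ekwueme vs Blum: 6+4+7 = 17 for Ekwueme, 0 for Blum — Ekwueme by 17–0.
Ekwueme vs Chen: Ekwueme is ranked higher on 6+4+7 = 17 ballots, Chen on 0. Ekwueme wins 17–0.
Ekwueme vs Gupta: Ekwueme wins 10–7.
Blum vs Chen: Chen wins 11–6.
Blum vs Gupta: Gupta wins 13–4.
Chen vs Gupta: Chen is ranked higher on 4 ballots, Gupta on 13. Gupta wins 13–4.
No candidate is winless: Aoki beats Weber; Weber beats Chen; Ekwueme beats Aoki; Blum beats Weber; Chen beats Blum; Gupta beats Weber. There is no Condorcet loser.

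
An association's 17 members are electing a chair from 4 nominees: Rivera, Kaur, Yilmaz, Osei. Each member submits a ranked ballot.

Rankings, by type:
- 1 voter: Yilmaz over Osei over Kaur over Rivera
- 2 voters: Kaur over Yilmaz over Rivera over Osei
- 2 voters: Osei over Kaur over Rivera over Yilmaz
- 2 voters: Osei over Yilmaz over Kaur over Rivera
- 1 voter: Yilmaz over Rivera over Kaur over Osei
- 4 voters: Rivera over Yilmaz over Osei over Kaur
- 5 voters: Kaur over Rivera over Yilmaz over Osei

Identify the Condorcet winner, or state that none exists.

Pairwise majorities:
Rivera vs Kaur: Rivera is ranked higher on 1+4 = 5 ballots, Kaur on 12. Kaur wins 12–5.
Rivera vs Yilmaz: Rivera, 11–6.
Rivera–Osei: Rivera 12–5.
Kaur vs Yilmaz: 2+2+5 = 9 for Kaur, 8 for Yilmaz — Kaur by 9–8.
Kaur vs Osei: 2+1+5 = 8 for Kaur, 9 for Osei — Osei by 9–8.
Yilmaz vs Osei: Yilmaz wins 13–4.
Every candidate loses at least once (Rivera loses to Kaur; Kaur loses to Osei; Yilmaz loses to Rivera; Osei loses to Rivera). The majority relation contains the cycle Rivera → Osei → Kaur → Rivera, so there is no Condorcet winner.

none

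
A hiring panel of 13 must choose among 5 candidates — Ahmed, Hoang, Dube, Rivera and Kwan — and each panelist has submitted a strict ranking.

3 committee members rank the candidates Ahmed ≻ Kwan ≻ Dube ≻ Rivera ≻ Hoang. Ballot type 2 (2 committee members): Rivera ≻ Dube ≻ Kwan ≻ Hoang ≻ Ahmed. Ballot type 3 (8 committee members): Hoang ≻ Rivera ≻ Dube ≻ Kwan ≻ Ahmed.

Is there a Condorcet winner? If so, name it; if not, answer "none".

Head-to-head results (13 committee members):
Ahmed vs Hoang: Hoang wins 10–3.
Ahmed vs Dube: Dube, 10–3.
Ahmed vs Rivera: Rivera wins 10–3.
Ahmed vs Kwan: Kwan wins 10–3.
Hoang–Dube: Hoang 8–5.
Hoang–Rivera: Hoang 8–5.
Hoang–Kwan: Hoang 8–5.
Dube vs Rivera: Rivera wins 10–3.
Dube vs Kwan: Dube, 10–3.
Rivera–Kwan: Rivera 10–3.
Hoang beats each of Ahmed, Dube, Rivera, Kwan — Hoang is the Condorcet winner.

Hoang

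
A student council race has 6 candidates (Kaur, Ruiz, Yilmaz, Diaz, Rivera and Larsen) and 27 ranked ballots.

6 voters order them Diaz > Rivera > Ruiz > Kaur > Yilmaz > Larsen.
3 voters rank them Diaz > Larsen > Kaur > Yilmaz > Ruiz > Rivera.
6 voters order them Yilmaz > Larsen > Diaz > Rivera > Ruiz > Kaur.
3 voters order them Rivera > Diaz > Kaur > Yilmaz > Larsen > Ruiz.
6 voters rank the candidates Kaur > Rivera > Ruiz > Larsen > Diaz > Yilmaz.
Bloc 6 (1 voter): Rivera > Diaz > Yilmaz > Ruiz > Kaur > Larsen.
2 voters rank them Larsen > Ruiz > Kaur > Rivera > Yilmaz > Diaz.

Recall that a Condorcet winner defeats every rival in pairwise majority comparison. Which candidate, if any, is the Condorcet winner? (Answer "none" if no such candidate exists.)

none

Pairwise majorities:
Kaur vs Ruiz: Ruiz, 15–12.
Kaur vs Yilmaz: Kaur, 20–7.
Kaur–Diaz: Diaz 19–8.
Kaur vs Rivera: Rivera, 16–11.
Kaur–Larsen: Kaur 16–11.
Ruiz vs Yilmaz: Ruiz wins 14–13.
Ruiz vs Diaz: Diaz wins 19–8.
Ruiz vs Rivera: Rivera, 22–5.
Ruiz–Larsen: Larsen 14–13.
Yilmaz–Diaz: Diaz 19–8.
Yilmaz–Rivera: Rivera 18–9.
Yilmaz–Larsen: Yilmaz 16–11.
Diaz–Rivera: Diaz 15–12.
Diaz–Larsen: Larsen 14–13.
Rivera–Larsen: Rivera 16–11.
Each candidate drops at least one matchup (Kaur loses to Ruiz; Ruiz loses to Diaz; Yilmaz loses to Kaur; Diaz loses to Larsen; Rivera loses to Diaz; Larsen loses to Kaur); the cycle Kaur beats Larsen beats Ruiz beats Kaur rules out a Condorcet winner.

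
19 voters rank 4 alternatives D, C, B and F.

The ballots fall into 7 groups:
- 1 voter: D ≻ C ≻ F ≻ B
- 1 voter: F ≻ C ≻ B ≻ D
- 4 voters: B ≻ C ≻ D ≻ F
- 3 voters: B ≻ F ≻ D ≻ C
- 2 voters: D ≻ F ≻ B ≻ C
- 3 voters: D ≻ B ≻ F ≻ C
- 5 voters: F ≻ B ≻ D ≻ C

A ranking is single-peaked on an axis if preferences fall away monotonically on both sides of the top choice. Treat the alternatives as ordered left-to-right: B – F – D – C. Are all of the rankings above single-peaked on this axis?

no

Axis positions: B=1, F=2, D=3, C=4.
Group 1 (peak D at position 3): ranking walks positions 3-4-2-1, expanding outward from the peak — single-peaked.
Group 2: ranking walks positions 2-4-1-3; C is ranked above D even though D lies between C and the peak F on the axis — preferences dip and rise again. Not single-peaked.
Group 3: ranking walks positions 1-4-3-2; C is ranked above F even though F lies between C and the peak B on the axis — preferences dip and rise again. Not single-peaked.
Group 4 (peak B at position 1): ranking walks positions 1-2-3-4, expanding outward from the peak — single-peaked.
Group 5 (peak D at position 3): ranking walks positions 3-2-1-4, expanding outward from the peak — single-peaked.
Group 6: ranking walks positions 3-1-2-4; B is ranked above F even though F lies between B and the peak D on the axis — preferences dip and rise again. Not single-peaked.
Group 7 (peak F at position 2): ranking walks positions 2-1-3-4, expanding outward from the peak — single-peaked.
Group 2 violates single-peakedness, so the profile is not single-peaked on this axis.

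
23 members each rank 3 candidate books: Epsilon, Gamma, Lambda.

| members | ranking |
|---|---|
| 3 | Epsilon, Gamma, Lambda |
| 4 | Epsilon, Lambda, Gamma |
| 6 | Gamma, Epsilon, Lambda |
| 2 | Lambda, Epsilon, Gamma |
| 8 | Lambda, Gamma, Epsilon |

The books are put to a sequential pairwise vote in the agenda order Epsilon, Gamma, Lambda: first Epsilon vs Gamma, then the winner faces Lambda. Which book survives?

Lambda

Round 1: Epsilon vs Gamma — 9–14, Gamma advances.
Round 2: Gamma vs Lambda — 9–14, Lambda advances.
The agenda winner is Lambda.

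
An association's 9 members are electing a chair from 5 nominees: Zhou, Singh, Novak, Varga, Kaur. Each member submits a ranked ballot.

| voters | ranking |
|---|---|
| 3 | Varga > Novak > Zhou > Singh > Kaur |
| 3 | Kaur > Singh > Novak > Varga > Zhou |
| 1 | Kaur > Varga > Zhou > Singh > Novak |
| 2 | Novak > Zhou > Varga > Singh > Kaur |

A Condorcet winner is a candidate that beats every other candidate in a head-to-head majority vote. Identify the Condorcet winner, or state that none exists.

Novak

Check each pair by majority over 9 ballots:
Zhou vs Singh: Zhou, 6–3.
Zhou vs Novak: 1 for Zhou, 8 for Novak — Novak by 8–1.
Zhou vs Varga: Varga wins 7–2.
Zhou vs Kaur: Zhou preferred on 3+2 = 5 ballots; Zhou wins 5–4.
Singh vs Novak: 4 to 5, Novak.
Singh vs Varga: Varga wins 6–3.
Singh vs Kaur: Singh wins 5–4.
Novak–Varga: Novak 5–4.
Novak–Kaur: Novak 5–4.
Varga vs Kaur: Varga preferred on 3+2 = 5 ballots; Varga wins 5–4.
Only Novak has no losses; Novak is the Condorcet winner.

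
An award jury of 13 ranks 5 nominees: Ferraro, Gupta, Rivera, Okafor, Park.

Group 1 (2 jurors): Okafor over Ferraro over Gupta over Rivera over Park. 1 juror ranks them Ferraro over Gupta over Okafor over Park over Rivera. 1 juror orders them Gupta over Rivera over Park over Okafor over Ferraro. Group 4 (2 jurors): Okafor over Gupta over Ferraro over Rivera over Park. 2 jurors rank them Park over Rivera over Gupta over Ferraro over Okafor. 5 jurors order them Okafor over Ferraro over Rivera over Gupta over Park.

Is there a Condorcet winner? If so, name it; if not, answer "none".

Okafor

Head-to-head results (13 jurors):
Ferraro vs Gupta: 2+1+5 = 8 for Ferraro, 5 for Gupta — Ferraro by 8–5.
Ferraro vs Rivera: 10 to 3, Ferraro.
Ferraro vs Okafor: Ferraro is ranked higher on 1+2 = 3 ballots, Okafor on 10. Okafor wins 10–3.
Ferraro vs Park: 2+1+2+5 = 10 for Ferraro, 3 for Park — Ferraro by 10–3.
Gupta vs Rivera: Gupta is ranked higher on 2+1+1+2 = 6 ballots, Rivera on 7. Rivera wins 7–6.
Gupta vs Okafor: 4 to 9, Okafor.
Gupta vs Park: 2+1+1+2+5 = 11 for Gupta, 2 for Park — Gupta by 11–2.
Rivera vs Okafor: 1+2 = 3 for Rivera, 10 for Okafor — Okafor by 10–3.
Rivera vs Park: 2+1+2+5 = 10 for Rivera, 3 for Park — Rivera by 10–3.
Okafor vs Park: Okafor is ranked higher on 2+1+2+5 = 10 ballots, Park on 3. Okafor wins 10–3.
Okafor beats each of Ferraro, Gupta, Rivera, Park — Okafor is the Condorcet winner.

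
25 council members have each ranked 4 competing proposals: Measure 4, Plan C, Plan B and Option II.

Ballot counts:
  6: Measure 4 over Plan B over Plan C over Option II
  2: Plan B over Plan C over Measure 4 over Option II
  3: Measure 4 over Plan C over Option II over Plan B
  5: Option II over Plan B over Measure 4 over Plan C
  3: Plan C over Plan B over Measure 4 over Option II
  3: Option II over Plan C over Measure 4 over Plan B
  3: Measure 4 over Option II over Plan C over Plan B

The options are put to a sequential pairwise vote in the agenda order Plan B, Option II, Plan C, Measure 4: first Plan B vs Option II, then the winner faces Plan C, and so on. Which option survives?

Measure 4

Round 1: Plan B vs Option II — 11–14, Option II advances.
Round 2: Option II vs Plan C — 11–14, Plan C advances.
Round 3: Plan C vs Measure 4 — 8–17, Measure 4 advances.
The agenda winner is Measure 4.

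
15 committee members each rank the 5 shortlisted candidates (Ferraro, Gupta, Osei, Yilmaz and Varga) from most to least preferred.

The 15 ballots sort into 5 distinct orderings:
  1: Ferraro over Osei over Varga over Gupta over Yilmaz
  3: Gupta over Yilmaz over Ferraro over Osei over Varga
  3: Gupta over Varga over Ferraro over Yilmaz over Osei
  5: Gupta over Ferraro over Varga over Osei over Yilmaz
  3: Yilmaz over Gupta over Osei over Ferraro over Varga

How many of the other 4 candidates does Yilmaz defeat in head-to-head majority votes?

1

Yilmaz against each rival (15 committee members):
Yilmaz vs Ferraro: Ferraro wins 9–6.
Yilmaz vs Gupta: 3 for Yilmaz, 12 for Gupta — Gupta by 12–3.
Yilmaz–Osei: Yilmaz 9–6.
Yilmaz vs Varga: 6 to 9, Varga.
Yilmaz beats Osei; loses to Ferraro, Gupta, Varga — 1 pairwise win.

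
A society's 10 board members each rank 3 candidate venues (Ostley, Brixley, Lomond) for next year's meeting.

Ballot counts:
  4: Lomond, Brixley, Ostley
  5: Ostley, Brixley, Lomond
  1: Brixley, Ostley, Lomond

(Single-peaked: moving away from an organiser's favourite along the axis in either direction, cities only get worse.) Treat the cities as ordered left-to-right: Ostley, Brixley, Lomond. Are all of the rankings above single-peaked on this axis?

Axis positions: Ostley=1, Brixley=2, Lomond=3.
Ballot type 1 (peak Lomond at position 3): ranking walks positions 3-2-1, expanding outward from the peak — single-peaked.
Ballot type 2 (peak Ostley at position 1): ranking walks positions 1-2-3, expanding outward from the peak — single-peaked.
Ballot type 3 (peak Brixley at position 2): ranking walks positions 2-1-3, expanding outward from the peak — single-peaked.
Every ranking is single-peaked on this axis.

yes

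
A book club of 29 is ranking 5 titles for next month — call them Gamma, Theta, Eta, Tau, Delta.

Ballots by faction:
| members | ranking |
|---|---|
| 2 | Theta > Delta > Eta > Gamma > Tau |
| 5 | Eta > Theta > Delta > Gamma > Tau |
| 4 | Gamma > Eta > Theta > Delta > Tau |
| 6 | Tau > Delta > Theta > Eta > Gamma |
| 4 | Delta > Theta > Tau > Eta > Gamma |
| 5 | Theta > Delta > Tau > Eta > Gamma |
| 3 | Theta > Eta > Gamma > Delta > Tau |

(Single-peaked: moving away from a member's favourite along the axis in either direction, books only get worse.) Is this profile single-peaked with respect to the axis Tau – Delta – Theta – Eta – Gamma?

Axis positions: Tau=1, Delta=2, Theta=3, Eta=4, Gamma=5.
Faction 1 (peak Theta at position 3): ranking walks positions 3-2-4-5-1, expanding outward from the peak — single-peaked.
Faction 2 (peak Eta at position 4): ranking walks positions 4-3-2-5-1, expanding outward from the peak — single-peaked.
Faction 3 (peak Gamma at position 5): ranking walks positions 5-4-3-2-1, expanding outward from the peak — single-peaked.
Faction 4 (peak Tau at position 1): ranking walks positions 1-2-3-4-5, expanding outward from the peak — single-peaked.
Faction 5 (peak Delta at position 2): ranking walks positions 2-3-1-4-5, expanding outward from the peak — single-peaked.
Faction 6 (peak Theta at position 3): ranking walks positions 3-2-1-4-5, expanding outward from the peak — single-peaked.
Faction 7 (peak Theta at position 3): ranking walks positions 3-4-5-2-1, expanding outward from the peak — single-peaked.
Every ranking is single-peaked on this axis.

yes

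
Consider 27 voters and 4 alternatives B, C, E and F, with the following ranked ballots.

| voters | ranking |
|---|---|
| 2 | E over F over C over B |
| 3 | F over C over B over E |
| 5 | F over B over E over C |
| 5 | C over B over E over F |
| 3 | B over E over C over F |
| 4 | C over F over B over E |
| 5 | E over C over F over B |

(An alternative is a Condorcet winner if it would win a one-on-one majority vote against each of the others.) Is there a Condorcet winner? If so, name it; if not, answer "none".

none

Pairwise majorities:
B–C: C 19–8.
B–E: B 20–7.
B vs F: F wins 19–8.
C vs E: E wins 15–12.
C–F: C 17–10.
E vs F: E, 15–12.
No alternative is unbeaten: B loses to C; C loses to E; E loses to B; F loses to C. In particular B > E > C > B is a majority cycle — no Condorcet winner exists.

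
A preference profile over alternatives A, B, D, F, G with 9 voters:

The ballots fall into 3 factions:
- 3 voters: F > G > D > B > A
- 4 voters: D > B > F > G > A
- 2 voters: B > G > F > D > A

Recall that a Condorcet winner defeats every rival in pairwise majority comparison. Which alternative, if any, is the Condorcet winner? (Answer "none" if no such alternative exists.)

Head-to-head results (9 voters):
A vs B: 0 to 9, B.
A vs D: 0 for A, 9 for D — D by 9–0.
A vs F: A preferred on 0 ballots; F wins 9–0.
A vs G: 0 to 9, G.
B vs D: B preferred on 2 ballots; D wins 7–2.
B vs F: B preferred on 4+2 = 6 ballots; B wins 6–3.
B vs G: 4+2 = 6 for B, 3 for G — B by 6–3.
D vs F: 4 for D, 5 for F — F by 5–4.
D vs G: D is ranked higher on 4 ballots, G on 5. G wins 5–4.
F vs G: 3+4 = 7 for F, 2 for G — F by 7–2.
No alternative is unbeaten: A loses to B; B loses to D; D loses to F; F loses to B; G loses to B. In particular B beats F beats D beats B is a majority cycle — no Condorcet winner exists.

none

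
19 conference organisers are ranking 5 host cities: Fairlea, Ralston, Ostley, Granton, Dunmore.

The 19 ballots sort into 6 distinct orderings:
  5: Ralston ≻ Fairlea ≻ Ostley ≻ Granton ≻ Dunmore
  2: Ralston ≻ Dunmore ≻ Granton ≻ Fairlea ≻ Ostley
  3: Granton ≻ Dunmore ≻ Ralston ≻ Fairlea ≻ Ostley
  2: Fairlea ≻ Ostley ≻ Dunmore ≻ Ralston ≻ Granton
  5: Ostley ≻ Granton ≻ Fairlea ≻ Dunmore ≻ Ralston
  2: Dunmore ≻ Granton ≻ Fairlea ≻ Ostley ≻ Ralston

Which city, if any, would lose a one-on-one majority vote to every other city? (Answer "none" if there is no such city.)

none

Pairwise majorities:
Fairlea vs Ralston: 9 to 10, Ralston.
Fairlea vs Ostley: Fairlea is ranked higher on 5+2+3+2+2 = 14 ballots, Ostley on 5. Fairlea wins 14–5.
Fairlea vs Granton: Fairlea is ranked higher on 5+2 = 7 ballots, Granton on 12. Granton wins 12–7.
Fairlea vs Dunmore: 5+2+5 = 12 for Fairlea, 7 for Dunmore — Fairlea by 12–7.
Ralston vs Ostley: Ralston, 10–9.
Ralston vs Granton: Granton, 10–9.
Ralston vs Dunmore: 7 to 12, Dunmore.
Ostley vs Granton: Ostley is ranked higher on 5+2+5 = 12 ballots, Granton on 7. Ostley wins 12–7.
Ostley–Dunmore: Ostley 12–7.
Granton–Dunmore: Granton 13–6.
Each city has at least one pairwise win (Fairlea beats Ostley; Ralston beats Fairlea; Ostley beats Granton; Granton beats Fairlea; Dunmore beats Ralston) — no Condorcet loser.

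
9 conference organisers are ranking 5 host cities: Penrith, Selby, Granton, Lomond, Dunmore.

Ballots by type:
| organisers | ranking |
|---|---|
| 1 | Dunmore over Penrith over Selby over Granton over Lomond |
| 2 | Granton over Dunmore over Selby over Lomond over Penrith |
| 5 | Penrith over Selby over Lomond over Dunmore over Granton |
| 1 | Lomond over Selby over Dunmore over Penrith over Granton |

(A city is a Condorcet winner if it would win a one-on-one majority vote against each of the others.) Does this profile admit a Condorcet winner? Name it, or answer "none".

Head-to-head results (9 organisers):
Penrith–Selby: Penrith 6–3.
Penrith–Granton: Penrith 7–2.
Penrith vs Lomond: Penrith wins 6–3.
Penrith vs Dunmore: Penrith, 5–4.
Selby–Granton: Selby 7–2.
Selby vs Lomond: Selby wins 8–1.
Selby vs Dunmore: Selby, 6–3.
Granton vs Lomond: Lomond, 6–3.
Granton vs Dunmore: Dunmore, 7–2.
Lomond–Dunmore: Lomond 6–3.
Only Penrith has no losses; Penrith is the Condorcet winner.

Penrith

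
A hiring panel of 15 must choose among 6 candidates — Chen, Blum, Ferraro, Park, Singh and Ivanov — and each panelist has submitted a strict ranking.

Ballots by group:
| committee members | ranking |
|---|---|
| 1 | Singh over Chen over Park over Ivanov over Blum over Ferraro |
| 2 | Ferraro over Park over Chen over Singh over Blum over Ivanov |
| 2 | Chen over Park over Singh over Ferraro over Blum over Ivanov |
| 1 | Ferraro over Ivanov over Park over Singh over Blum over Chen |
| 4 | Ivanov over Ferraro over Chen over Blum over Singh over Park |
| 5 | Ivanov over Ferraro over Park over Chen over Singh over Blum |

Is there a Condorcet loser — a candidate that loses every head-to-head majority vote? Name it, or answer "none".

Head-to-head results (15 committee members):
Chen vs Blum: 14 to 1, Chen.
Chen–Ferraro: Ferraro 12–3.
Chen–Park: Park 8–7.
Chen–Singh: Chen 13–2.
Chen vs Ivanov: Ivanov wins 10–5.
Blum–Ferraro: Ferraro 14–1.
Blum vs Park: Park wins 11–4.
Blum vs Singh: 4 for Blum, 11 for Singh — Singh by 11–4.
Blum vs Ivanov: 4 to 11, Ivanov.
Ferraro vs Park: Ferraro, 12–3.
Ferraro vs Singh: 2+1+4+5 = 12 for Ferraro, 3 for Singh — Ferraro by 12–3.
Ferraro vs Ivanov: Ferraro is ranked higher on 2+2+1 = 5 ballots, Ivanov on 10. Ivanov wins 10–5.
Park vs Singh: 2+2+1+5 = 10 for Park, 5 for Singh — Park by 10–5.
Park vs Ivanov: 5 to 10, Ivanov.
Singh vs Ivanov: Singh is ranked higher on 1+2+2 = 5 ballots, Ivanov on 10. Ivanov wins 10–5.
Blum is beaten in every head-to-head and is the Condorcet loser.

Blum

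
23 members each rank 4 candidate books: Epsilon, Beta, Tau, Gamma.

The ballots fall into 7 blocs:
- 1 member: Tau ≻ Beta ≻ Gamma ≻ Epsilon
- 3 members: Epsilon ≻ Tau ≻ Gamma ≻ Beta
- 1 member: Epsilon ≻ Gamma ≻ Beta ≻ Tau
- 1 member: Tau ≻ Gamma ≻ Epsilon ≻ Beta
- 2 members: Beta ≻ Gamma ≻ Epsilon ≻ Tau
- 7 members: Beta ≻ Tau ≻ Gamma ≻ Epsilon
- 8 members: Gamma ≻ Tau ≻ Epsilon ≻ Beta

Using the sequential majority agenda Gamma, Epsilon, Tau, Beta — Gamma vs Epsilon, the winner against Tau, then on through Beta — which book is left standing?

Tau

Round 1: Gamma vs Epsilon — 19–4, Gamma advances.
Round 2: Gamma vs Tau — 11–12, Tau advances.
Round 3: Tau vs Beta — 13–10, Tau advances.
The agenda winner is Tau.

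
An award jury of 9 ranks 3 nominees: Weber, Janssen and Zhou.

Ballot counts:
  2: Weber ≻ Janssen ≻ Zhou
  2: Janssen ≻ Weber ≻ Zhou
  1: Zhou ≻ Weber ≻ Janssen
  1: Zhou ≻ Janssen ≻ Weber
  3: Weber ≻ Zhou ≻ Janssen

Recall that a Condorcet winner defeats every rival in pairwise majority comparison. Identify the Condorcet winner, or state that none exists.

Check each pair by majority over 9 ballots:
Weber vs Janssen: 2+1+3 = 6 for Weber, 3 for Janssen — Weber by 6–3.
Weber vs Zhou: Weber, 7–2.
Janssen vs Zhou: Zhou, 5–4.
Weber beats each of Janssen, Zhou — Weber is the Condorcet winner.

Weber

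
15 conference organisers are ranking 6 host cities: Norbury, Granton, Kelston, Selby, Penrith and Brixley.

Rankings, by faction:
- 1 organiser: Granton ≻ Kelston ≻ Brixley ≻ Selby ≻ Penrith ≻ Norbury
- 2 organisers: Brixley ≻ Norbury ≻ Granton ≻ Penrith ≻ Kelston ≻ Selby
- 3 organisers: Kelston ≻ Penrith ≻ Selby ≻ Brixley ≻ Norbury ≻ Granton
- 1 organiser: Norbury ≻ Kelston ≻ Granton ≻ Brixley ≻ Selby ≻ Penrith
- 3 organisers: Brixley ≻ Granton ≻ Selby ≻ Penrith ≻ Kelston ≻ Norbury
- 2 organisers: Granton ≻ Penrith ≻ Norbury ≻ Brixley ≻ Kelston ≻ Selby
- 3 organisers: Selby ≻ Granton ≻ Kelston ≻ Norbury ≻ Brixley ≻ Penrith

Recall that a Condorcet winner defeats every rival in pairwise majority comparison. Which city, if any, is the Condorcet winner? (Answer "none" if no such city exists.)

none

Pairwise majorities:
Norbury vs Granton: Granton, 9–6.
Norbury vs Kelston: Kelston, 10–5.
Norbury–Selby: Selby 10–5.
Norbury–Penrith: Penrith 9–6.
Norbury vs Brixley: Brixley wins 9–6.
Granton–Kelston: Granton 11–4.
Granton vs Selby: Granton, 9–6.
Granton–Penrith: Granton 12–3.
Granton vs Brixley: Brixley wins 8–7.
Kelston vs Selby: Kelston, 9–6.
Kelston–Penrith: Kelston 8–7.
Kelston vs Brixley: Kelston wins 8–7.
Selby vs Penrith: Selby, 8–7.
Selby vs Brixley: Brixley wins 9–6.
Penrith–Brixley: Brixley 10–5.
No city is unbeaten: Norbury loses to Granton; Granton loses to Brixley; Kelston loses to Granton; Selby loses to Granton; Penrith loses to Granton; Brixley loses to Kelston. In particular Granton beats Kelston beats Brixley beats Granton is a majority cycle — no Condorcet winner exists.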